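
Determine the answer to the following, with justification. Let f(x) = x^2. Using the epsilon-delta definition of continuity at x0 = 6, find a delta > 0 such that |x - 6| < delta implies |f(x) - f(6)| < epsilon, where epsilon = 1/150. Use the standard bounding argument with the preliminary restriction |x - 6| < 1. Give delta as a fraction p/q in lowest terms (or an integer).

Factor: |x^2 - (6)^2| = |x - 6| * |x + 6|.
Impose |x - 6| < 1 first. Then |x + 6| = |(x - 6) + 2*(6)| <= |x - 6| + 2*|6| < 1 + 12 = 13.
So |x^2 - (6)^2| < delta * 13.
We need delta * 13 <= 1/150, i.e. delta <= 1/150/13 = 1/1950.
Since 1/1950 < 1, this is tighter than 1; take delta = 1/1950.
So delta = 1/1950 works.

1/1950


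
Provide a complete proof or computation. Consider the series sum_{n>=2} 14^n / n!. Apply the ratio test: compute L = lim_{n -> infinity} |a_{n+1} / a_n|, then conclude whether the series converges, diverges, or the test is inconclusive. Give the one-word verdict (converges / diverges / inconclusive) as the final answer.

Let a_n denote the general term. Form the ratio a_{n+1}/a_n and simplify:
a_{n+1}/a_n = 14/(n + 1)
Take the limit as n -> infinity: L = 0.
Since L = 0 < 1, the ratio test implies the series converges.

converges


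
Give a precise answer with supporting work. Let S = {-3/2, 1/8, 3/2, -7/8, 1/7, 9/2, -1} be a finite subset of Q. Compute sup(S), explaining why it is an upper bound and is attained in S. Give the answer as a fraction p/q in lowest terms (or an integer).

S is finite, so sup(S) = max(S).
Sorted decreasing:
9/2, 3/2, 1/7, 1/8, -7/8, -1, -3/2
The extremum is 9/2.
For every x in S, x <= 9/2. And 9/2 is in S, so it is attained.
Therefore sup(S) = 9/2.

9/2


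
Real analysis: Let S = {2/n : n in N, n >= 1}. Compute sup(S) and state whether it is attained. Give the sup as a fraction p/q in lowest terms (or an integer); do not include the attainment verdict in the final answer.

Analysis:
- Values: 2, 1, 2/3, 1/2, ... strictly decreasing.
- The maximum is 2 (n=1); sup = 2 (attained).
- The set is bounded below by 0; 2/n -> 0 so 0 is the greatest lower bound.
- 0 is not in the set, so inf = 0 is not attained.
Conclusion: sup(S) = 2, attained in S.

2


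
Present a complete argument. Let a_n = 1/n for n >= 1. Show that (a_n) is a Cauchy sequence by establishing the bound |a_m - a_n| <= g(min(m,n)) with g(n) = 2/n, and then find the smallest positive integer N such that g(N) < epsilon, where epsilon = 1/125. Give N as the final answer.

For any m, n >= 1, by the triangle inequality:
|a_m - a_n| = |1/m - 1/n| <= 1/m + 1/n <= 2/min(m,n).
So g(n) = 2/n bounds the Cauchy difference. Since g(n) -> 0, (a_n) is Cauchy.
Now solve g(N) < 1/125: 2/N < 1/125 <=> N > 2 / (1/125) = 250.
The smallest integer strictly greater than 250 is N = 251.
Check: g(251) = 2/251 = 2/251 < 1/125; g(250) = 1/125 >= 1/125. So N = 251.

251


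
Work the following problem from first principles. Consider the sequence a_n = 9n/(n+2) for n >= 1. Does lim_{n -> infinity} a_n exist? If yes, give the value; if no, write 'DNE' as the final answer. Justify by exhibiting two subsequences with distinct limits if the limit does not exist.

Examine the behaviour of a_n along subsequences.
Even-n subsequence a_{2k} = 9(2k)/(2k+2) -> 9. Odd-n subsequence a_{2k+1} = 9(2k+1)/(2k+3) -> 9. Both tend to 9, which suggests the limit is 9; verify directly.
|a_n - 9| = |9n - 9(n+2)| / (n+2) = 18/(n+2) < 18/n for every n >= 1.
Given epsilon > 0, choose a positive integer N > 18/epsilon. Then for all n >= N, |a_n - 9| < 18/n <= 18/N < epsilon.
So by the definition of the limit, lim a_n exists and equals 9.

9


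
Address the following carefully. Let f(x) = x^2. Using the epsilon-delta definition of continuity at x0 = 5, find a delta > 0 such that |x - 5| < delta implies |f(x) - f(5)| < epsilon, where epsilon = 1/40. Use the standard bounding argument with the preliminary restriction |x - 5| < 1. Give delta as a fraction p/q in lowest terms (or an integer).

Factor: |x^2 - (5)^2| = |x - 5| * |x + 5|.
Impose |x - 5| < 1 first. Then |x + 5| = |(x - 5) + 2*(5)| <= |x - 5| + 2*|5| < 1 + 10 = 11.
So |x^2 - (5)^2| < delta * 11.
We need delta * 11 <= 1/40, i.e. delta <= 1/40/11 = 1/440.
Since 1/440 < 1, this is tighter than 1; take delta = 1/440.
So delta = 1/440 works.

1/440


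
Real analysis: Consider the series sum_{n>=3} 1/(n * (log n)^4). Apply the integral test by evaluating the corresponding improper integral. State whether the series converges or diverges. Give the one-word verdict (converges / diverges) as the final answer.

Let f(x) = 1/(x*log(x)^4). Then f is positive, continuous, and decreasing on [3, infinity), so the integral test applies.
Compute the improper integral int_{3}^infinity f(x) dx:
  antiderivative F(x) = -1/(3*log(x)^3).
  F(x) -> 0 as x -> infinity.  int = 0 - F(3) = 1/(3*log(3)^3) < infinity. By the integral test, the series converges.

converges


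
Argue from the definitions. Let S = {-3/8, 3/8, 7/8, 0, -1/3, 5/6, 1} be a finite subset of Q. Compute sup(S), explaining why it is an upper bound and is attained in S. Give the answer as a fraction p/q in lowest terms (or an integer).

S is finite, so sup(S) = max(S).
Sorted decreasing:
1, 7/8, 5/6, 3/8, 0, -1/3, -3/8
The extremum is 1.
For every x in S, x <= 1. And 1 is in S, so it is attained.
Therefore sup(S) = 1.

1


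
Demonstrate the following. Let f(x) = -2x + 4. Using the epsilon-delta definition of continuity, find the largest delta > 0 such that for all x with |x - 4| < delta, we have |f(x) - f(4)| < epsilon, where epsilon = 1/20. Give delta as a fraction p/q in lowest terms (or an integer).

We compute f(4) = -2*(4) + 4 = -4.
|f(x) - f(4)| = |-2x + 4 - (-4)| = |-2(x - 4)| = 2|x - 4|.
We need 2|x - 4| < 1/20, i.e. |x - 4| < 1/20 / 2 = 1/40.
So any delta <= 1/40 works. Conversely, if delta > 1/40, then x = 4 + 1/40 satisfies |x - 4| = 1/40 < delta but |f(x) - f(4)| = 2 * 1/40 = 1/20, which is not < 1/20; so no larger delta works.
Hence the largest such delta is 1/40.

1/40


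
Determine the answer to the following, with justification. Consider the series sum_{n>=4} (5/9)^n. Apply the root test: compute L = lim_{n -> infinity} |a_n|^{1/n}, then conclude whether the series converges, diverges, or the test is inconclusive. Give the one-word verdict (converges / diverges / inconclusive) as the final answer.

Let a_n denote the general term. Form |a_n|^(1/n) and simplify:
|a_n|^(1/n) = 5/9
Take the limit as n -> infinity: L = 5/9.
Since L = 5/9 < 1, the root test implies convergence.

converges


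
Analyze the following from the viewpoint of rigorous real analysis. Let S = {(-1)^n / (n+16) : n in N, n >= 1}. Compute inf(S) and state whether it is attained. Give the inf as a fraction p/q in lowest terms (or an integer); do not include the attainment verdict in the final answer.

Analysis:
- Values: -1/17, 1/18, -1/19, 1/20, -1/21, ...
- Positive terms (even n): 1/(2+16), 1/(4+16), ... decreasing -> max = 1/18 (n=2).
- Negative terms (odd n): -1/(1+16), -1/(3+16), ... increasing -> min = -1/17 (n=1).
- So sup = 1/18 (attained at n=2); inf = -1/17 (attained at n=1).
Conclusion: inf(S) = -1/17, attained in S.

-1/17


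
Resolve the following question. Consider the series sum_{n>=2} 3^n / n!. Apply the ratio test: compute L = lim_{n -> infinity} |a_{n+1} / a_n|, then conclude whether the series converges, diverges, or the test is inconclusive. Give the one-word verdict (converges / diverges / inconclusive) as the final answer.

Let a_n denote the general term. Form the ratio a_{n+1}/a_n and simplify:
a_{n+1}/a_n = 3/(n + 1)
Take the limit as n -> infinity: L = 0.
Since L = 0 < 1, the ratio test implies the series converges.

converges


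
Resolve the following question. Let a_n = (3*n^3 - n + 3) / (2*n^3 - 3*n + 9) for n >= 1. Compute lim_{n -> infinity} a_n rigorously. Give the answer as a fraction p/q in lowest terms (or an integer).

Divide numerator and denominator by n^3, the highest power:
numerator / n^3 = 3 - 1/n^2 + 3/n^3
denominator / n^3 = 2 - 3/n^2 + 9/n^3
As n -> infinity, all terms of the form c/n^k (k >= 1) tend to 0.
So numerator / n^3 -> 3 and denominator / n^3 -> 2.
Therefore lim a_n = 3/2.

3/2


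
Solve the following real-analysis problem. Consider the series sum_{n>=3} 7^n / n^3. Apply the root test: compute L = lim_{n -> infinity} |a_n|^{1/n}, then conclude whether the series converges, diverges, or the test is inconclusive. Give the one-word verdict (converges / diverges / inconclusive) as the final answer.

Let a_n denote the general term. Form |a_n|^(1/n) and simplify:
|a_n|^(1/n) = 7/n^(3/n)
Take the limit as n -> infinity: L = 7.
Since L = 7 > 1, the root test implies divergence.

diverges


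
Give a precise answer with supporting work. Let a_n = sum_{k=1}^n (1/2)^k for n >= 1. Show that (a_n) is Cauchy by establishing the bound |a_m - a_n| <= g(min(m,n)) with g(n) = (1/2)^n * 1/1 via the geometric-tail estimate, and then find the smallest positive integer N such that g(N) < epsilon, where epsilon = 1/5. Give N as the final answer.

For m > n >= 1: |a_m - a_n| = sum_{k=n+1}^m (1/2)^k < sum_{k=n+1}^infinity (1/2)^k = (1/2)^(n+1) / (1 - 1/2) = (1/2)^n * (1/2) * (2/1) = (1/2)^n * 1/1.
So g(n) = (1/2)^n / 1. Since g(n) -> 0, (a_n) is Cauchy.
Now solve g(N) < 1/5: (1/2)^N / 1 < 1/5 <=> 2^N > 1 / (1 * 1/5) = 5.
Check powers of 2: 2^2 = 4 <= 5, 2^3 = 8 > 5.
So the smallest such N is 3. Check: g(3) = 1/(1 * 8) = 1/8 < 1/5.

3


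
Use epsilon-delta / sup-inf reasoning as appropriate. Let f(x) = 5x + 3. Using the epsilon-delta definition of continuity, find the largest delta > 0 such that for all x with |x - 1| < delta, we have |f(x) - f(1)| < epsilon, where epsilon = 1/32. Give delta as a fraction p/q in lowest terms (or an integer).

We compute f(1) = 5*(1) + 3 = 8.
|f(x) - f(1)| = |5x + 3 - (8)| = |5(x - 1)| = 5|x - 1|.
We need 5|x - 1| < 1/32, i.e. |x - 1| < 1/32 / 5 = 1/160.
So any delta <= 1/160 works. Conversely, if delta > 1/160, then x = 1 + 1/160 satisfies |x - 1| = 1/160 < delta but |f(x) - f(1)| = 5 * 1/160 = 1/32, which is not < 1/32; so no larger delta works.
Hence the largest such delta is 1/160.

1/160


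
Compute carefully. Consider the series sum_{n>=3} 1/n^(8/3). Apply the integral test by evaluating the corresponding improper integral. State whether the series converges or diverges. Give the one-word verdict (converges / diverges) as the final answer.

Let f(x) = x^(-8/3). Then f is positive, continuous, and decreasing on [3, infinity), so the integral test applies.
Compute the improper integral int_{3}^infinity f(x) dx:
  antiderivative F(x) = -3/(5*x^(5/3)).
  As x -> infinity, F(x) -> 0 (since p = 8/3 > 1).
  So int = F(infinity) - F(3) = 0 - (-3^(1/3)/15) = 3^(1/3)/15.
  Finite, so by the integral test, the series converges.

converges


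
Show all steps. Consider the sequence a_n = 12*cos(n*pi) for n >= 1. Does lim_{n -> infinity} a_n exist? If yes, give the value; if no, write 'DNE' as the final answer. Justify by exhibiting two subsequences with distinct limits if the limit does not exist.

Examine the behaviour of a_n along subsequences.
cos(n*pi) = (-1)^n, so a_n = 12*(-1)^n. a_{2k} = 12 -> 12. a_{2k+1} = -12 -> -12.
Since these two subsequential limits are 12 and -12, distinct, the full sequence cannot converge (a convergent sequence has all subsequences tending to the same limit). So lim a_n does not exist.

DNE


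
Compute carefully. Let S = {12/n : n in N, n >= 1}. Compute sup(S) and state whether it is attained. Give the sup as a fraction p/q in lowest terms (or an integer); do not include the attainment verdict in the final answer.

Analysis:
- Values: 12, 6, 4, 3, ... strictly decreasing.
- The maximum is 12 (n=1); sup = 12 (attained).
- The set is bounded below by 0; 12/n -> 0 so 0 is the greatest lower bound.
- 0 is not in the set, so inf = 0 is not attained.
Conclusion: sup(S) = 12, attained in S.

12


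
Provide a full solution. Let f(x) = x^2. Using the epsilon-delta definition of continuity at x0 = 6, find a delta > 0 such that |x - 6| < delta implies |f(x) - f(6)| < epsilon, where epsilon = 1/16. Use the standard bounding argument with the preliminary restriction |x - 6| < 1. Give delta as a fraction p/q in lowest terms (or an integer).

Factor: |x^2 - (6)^2| = |x - 6| * |x + 6|.
Impose |x - 6| < 1 first. Then |x + 6| = |(x - 6) + 2*(6)| <= |x - 6| + 2*|6| < 1 + 12 = 13.
So |x^2 - (6)^2| < delta * 13.
We need delta * 13 <= 1/16, i.e. delta <= 1/16/13 = 1/208.
Since 1/208 < 1, this is tighter than 1; take delta = 1/208.
So delta = 1/208 works.

1/208


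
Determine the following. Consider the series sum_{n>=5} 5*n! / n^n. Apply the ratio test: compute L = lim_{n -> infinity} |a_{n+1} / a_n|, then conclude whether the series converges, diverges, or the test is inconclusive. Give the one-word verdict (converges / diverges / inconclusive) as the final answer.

Let a_n denote the general term. Form the ratio a_{n+1}/a_n and simplify:
a_{n+1}/a_n = (n/(n + 1))^n
Take the limit as n -> infinity: L = exp(-1).
Since L = exp(-1) < 1, the ratio test implies the series converges.

converges


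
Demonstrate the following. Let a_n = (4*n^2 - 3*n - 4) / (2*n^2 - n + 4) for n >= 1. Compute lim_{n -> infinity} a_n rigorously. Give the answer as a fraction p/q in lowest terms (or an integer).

Divide numerator and denominator by n^2, the highest power:
numerator / n^2 = 4 - 3/n - 4/n^2
denominator / n^2 = 2 - 1/n + 4/n^2
As n -> infinity, all terms of the form c/n^k (k >= 1) tend to 0.
So numerator / n^2 -> 4 and denominator / n^2 -> 2.
Therefore lim a_n = 2.

2


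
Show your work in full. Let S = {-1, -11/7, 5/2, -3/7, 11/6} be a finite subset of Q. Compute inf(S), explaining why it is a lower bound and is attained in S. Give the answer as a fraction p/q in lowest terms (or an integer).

S is finite, so inf(S) = min(S).
Sorted increasing:
-11/7, -1, -3/7, 11/6, 5/2
The extremum is -11/7.
For every x in S, x >= -11/7. And -11/7 is in S, so it is attained.
Therefore inf(S) = -11/7.

-11/7


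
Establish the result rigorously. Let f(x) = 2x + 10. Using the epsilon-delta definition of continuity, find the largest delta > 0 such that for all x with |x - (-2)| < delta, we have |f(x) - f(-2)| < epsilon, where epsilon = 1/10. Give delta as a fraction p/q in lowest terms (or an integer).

We compute f(-2) = 2*(-2) + 10 = 6.
|f(x) - f(-2)| = |2x + 10 - (6)| = |2(x - (-2))| = 2|x - (-2)|.
We need 2|x - (-2)| < 1/10, i.e. |x - (-2)| < 1/10 / 2 = 1/20.
So any delta <= 1/20 works. Conversely, if delta > 1/20, then x = -2 + 1/20 satisfies |x - (-2)| = 1/20 < delta but |f(x) - f(-2)| = 2 * 1/20 = 1/10, which is not < 1/10; so no larger delta works.
Hence the largest such delta is 1/20.

1/20


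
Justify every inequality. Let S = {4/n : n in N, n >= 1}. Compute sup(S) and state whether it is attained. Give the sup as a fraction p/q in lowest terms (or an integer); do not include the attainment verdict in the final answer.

Analysis:
- Values: 4, 2, 4/3, 1, ... strictly decreasing.
- The maximum is 4 (n=1); sup = 4 (attained).
- The set is bounded below by 0; 4/n -> 0 so 0 is the greatest lower bound.
- 0 is not in the set, so inf = 0 is not attained.
Conclusion: sup(S) = 4, attained in S.

4


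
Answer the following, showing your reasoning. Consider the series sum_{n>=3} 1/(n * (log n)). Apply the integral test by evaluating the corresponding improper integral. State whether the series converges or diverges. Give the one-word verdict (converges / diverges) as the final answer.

Let f(x) = 1/(x*log(x)). Then f is positive, continuous, and decreasing on [3, infinity), so the integral test applies.
Compute the improper integral int_{3}^infinity f(x) dx:
  antiderivative F(x) = log(log(x)).
  F(x) = log(log(x)) -> infinity as x -> infinity. The integral diverges, so by the integral test, the series diverges.

diverges


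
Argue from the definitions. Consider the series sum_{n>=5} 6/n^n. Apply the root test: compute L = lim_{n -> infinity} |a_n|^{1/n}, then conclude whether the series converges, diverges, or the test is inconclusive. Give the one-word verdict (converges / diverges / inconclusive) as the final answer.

Let a_n denote the general term. Form |a_n|^(1/n) and simplify:
|a_n|^(1/n) = 6^(1/n)/n
Take the limit as n -> infinity: L = 0.
Since L = 0 < 1, the root test implies convergence.

converges


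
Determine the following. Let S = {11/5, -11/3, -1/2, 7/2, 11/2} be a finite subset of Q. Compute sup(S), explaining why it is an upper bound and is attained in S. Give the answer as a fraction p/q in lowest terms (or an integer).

S is finite, so sup(S) = max(S).
Sorted decreasing:
11/2, 7/2, 11/5, -1/2, -11/3
The extremum is 11/2.
For every x in S, x <= 11/2. And 11/2 is in S, so it is attained.
Therefore sup(S) = 11/2.

11/2


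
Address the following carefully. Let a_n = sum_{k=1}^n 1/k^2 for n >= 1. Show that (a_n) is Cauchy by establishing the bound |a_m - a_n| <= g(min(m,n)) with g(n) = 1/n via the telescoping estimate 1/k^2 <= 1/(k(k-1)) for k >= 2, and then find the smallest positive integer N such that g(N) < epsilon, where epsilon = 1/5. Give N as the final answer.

For m > n >= 1: |a_m - a_n| = sum_{k=n+1}^m 1/k^2.
Use 1/k^2 <= 1/(k(k-1)) = 1/(k-1) - 1/k for k >= 2:
sum_{k=n+1}^m 1/k^2 <= sum_{k=n+1}^m (1/(k-1) - 1/k) = 1/n - 1/m <= 1/n.
By symmetry the same bound holds with n,m swapped, so |a_m - a_n| <= 1/min(m,n) = g(min(m,n)). Since g(n) -> 0, (a_n) is Cauchy.
Now solve g(N) < 1/5: 1/N < 1/5 <=> N > 1/(1/5) = 5.
The smallest integer strictly greater than 5 is N = 6.
Check: g(6) = 1/6 < 1/5; g(5) = 1/5 >= 1/5. So N = 6.

6


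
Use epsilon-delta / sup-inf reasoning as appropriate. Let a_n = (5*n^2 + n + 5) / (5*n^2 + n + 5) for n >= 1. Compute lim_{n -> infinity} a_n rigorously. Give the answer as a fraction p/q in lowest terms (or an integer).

Divide numerator and denominator by n^2, the highest power:
numerator / n^2 = 5 + 1/n + 5/n^2
denominator / n^2 = 5 + 1/n + 5/n^2
As n -> infinity, all terms of the form c/n^k (k >= 1) tend to 0.
So numerator / n^2 -> 5 and denominator / n^2 -> 5.
Therefore lim a_n = 1.

1


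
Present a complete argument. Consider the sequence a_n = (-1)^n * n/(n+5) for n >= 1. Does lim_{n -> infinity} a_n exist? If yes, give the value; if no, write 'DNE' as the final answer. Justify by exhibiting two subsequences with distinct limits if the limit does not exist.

Examine the behaviour of a_n along subsequences.
a_{2k} = 2k/(2k+5) -> 1. a_{2k+1} = -(2k+1)/(2k+6) -> -1.
Since these two subsequential limits are 1 and -1, distinct, the full sequence cannot converge (a convergent sequence has all subsequences tending to the same limit). So lim a_n does not exist.

DNE


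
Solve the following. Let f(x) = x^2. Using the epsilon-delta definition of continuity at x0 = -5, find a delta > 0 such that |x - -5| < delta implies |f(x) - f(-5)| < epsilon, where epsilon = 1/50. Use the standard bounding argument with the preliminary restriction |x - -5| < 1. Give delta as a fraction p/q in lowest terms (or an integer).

Factor: |x^2 - (-5)^2| = |x - -5| * |x + -5|.
Impose |x - -5| < 1 first. Then |x + -5| = |(x - -5) + 2*(-5)| <= |x - -5| + 2*|-5| < 1 + 10 = 11.
So |x^2 - (-5)^2| < delta * 11.
We need delta * 11 <= 1/50, i.e. delta <= 1/50/11 = 1/550.
Since 1/550 < 1, this is tighter than 1; take delta = 1/550.
So delta = 1/550 works.

1/550


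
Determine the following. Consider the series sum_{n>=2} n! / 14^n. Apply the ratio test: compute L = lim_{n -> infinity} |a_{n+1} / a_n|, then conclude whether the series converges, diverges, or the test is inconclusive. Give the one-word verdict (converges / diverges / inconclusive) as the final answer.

Let a_n denote the general term. Form the ratio a_{n+1}/a_n and simplify:
a_{n+1}/a_n = n/14 + 1/14
Take the limit as n -> infinity: L = infinity.
Since L = infinity > 1 (or L = infinity), the ratio test implies the series diverges.

diverges


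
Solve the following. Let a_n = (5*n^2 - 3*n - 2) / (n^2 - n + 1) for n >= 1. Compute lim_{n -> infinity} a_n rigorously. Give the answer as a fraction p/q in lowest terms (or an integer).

Divide numerator and denominator by n^2, the highest power:
numerator / n^2 = 5 - 3/n - 2/n^2
denominator / n^2 = 1 - 1/n + n^(-2)
As n -> infinity, all terms of the form c/n^k (k >= 1) tend to 0.
So numerator / n^2 -> 5 and denominator / n^2 -> 1.
Therefore lim a_n = 5.

5


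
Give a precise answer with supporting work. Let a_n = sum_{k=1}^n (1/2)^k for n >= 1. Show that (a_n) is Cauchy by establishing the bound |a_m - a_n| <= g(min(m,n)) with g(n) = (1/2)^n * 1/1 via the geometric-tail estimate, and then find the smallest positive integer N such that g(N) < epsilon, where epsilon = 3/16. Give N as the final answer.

For m > n >= 1: |a_m - a_n| = sum_{k=n+1}^m (1/2)^k < sum_{k=n+1}^infinity (1/2)^k = (1/2)^(n+1) / (1 - 1/2) = (1/2)^n * (1/2) * (2/1) = (1/2)^n * 1/1.
So g(n) = (1/2)^n / 1. Since g(n) -> 0, (a_n) is Cauchy.
Now solve g(N) < 3/16: (1/2)^N / 1 < 3/16 <=> 2^N > 1 / (1 * 3/16) = 16/3.
Check powers of 2: 2^2 = 4 <= 16/3, 2^3 = 8 > 16/3.
So the smallest such N is 3. Check: g(3) = 1/(1 * 8) = 1/8 < 3/16.

3


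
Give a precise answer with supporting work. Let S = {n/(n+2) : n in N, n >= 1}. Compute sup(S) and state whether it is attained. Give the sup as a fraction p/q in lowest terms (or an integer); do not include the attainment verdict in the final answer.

Analysis:
- Values: 1/3, 1/2, 3/5, 2/3, ... strictly increasing.
- Minimum is 1/3 (n=1); inf = 1/3 (attained).
- n/(n+2) = 1 - 2/(n+2) -> 1 from below as n -> infinity, and never equals 1.
- So sup = 1 (not attained).
Conclusion: sup(S) = 1, not attained in S.

1


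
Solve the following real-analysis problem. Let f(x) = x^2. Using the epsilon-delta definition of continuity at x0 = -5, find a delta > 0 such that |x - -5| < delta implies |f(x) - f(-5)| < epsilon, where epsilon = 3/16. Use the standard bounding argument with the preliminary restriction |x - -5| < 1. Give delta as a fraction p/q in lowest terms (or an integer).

Factor: |x^2 - (-5)^2| = |x - -5| * |x + -5|.
Impose |x - -5| < 1 first. Then |x + -5| = |(x - -5) + 2*(-5)| <= |x - -5| + 2*|-5| < 1 + 10 = 11.
So |x^2 - (-5)^2| < delta * 11.
We need delta * 11 <= 3/16, i.e. delta <= 3/16/11 = 3/176.
Since 3/176 < 1, this is tighter than 1; take delta = 3/176.
So delta = 3/176 works.

3/176


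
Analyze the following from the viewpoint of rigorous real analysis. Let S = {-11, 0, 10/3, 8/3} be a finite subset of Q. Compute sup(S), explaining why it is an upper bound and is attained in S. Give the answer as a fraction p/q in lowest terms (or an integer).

S is finite, so sup(S) = max(S).
Sorted decreasing:
10/3, 8/3, 0, -11
The extremum is 10/3.
For every x in S, x <= 10/3. And 10/3 is in S, so it is attained.
Therefore sup(S) = 10/3.

10/3


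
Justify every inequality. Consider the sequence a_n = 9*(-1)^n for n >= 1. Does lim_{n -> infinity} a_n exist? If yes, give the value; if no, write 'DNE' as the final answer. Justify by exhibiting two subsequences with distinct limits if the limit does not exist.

Examine the behaviour of a_n along subsequences.
Even-n subsequence a_{2k} = 9 -> 9. Odd-n subsequence a_{2k+1} = -9 -> -9.
Since these two subsequential limits are 9 and -9, distinct, the full sequence cannot converge (a convergent sequence has all subsequences tending to the same limit). So lim a_n does not exist.

DNE


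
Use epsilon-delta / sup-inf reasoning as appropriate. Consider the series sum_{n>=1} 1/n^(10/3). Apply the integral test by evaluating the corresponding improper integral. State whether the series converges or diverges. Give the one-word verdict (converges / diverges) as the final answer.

Let f(x) = x^(-10/3). Then f is positive, continuous, and decreasing on [1, infinity), so the integral test applies.
Compute the improper integral int_{1}^infinity f(x) dx:
  antiderivative F(x) = -3/(7*x^(7/3)).
  As x -> infinity, F(x) -> 0 (since p = 10/3 > 1).
  So int = F(infinity) - F(1) = 0 - (-3/7) = 3/7.
  Finite, so by the integral test, the series converges.

converges


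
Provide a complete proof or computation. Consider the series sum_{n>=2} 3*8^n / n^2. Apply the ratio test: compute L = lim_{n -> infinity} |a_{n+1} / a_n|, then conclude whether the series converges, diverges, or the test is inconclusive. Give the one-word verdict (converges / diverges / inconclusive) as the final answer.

Let a_n denote the general term. Form the ratio a_{n+1}/a_n and simplify:
a_{n+1}/a_n = 8*n^2/(n + 1)^2
Take the limit as n -> infinity: L = 8.
Since L = 8 > 1 (or L = infinity), the ratio test implies the series diverges.

diverges


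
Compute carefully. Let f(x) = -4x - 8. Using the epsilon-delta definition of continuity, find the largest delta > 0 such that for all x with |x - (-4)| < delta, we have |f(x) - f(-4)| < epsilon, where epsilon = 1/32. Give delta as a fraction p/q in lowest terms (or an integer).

We compute f(-4) = -4*(-4) - 8 = 8.
|f(x) - f(-4)| = |-4x - 8 - (8)| = |-4(x - (-4))| = 4|x - (-4)|.
We need 4|x - (-4)| < 1/32, i.e. |x - (-4)| < 1/32 / 4 = 1/128.
So any delta <= 1/128 works. Conversely, if delta > 1/128, then x = -4 + 1/128 satisfies |x - (-4)| = 1/128 < delta but |f(x) - f(-4)| = 4 * 1/128 = 1/32, which is not < 1/32; so no larger delta works.
Hence the largest such delta is 1/128.

1/128


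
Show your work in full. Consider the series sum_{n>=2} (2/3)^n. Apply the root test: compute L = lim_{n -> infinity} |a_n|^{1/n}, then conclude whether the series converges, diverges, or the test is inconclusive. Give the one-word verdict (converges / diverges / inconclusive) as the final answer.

Let a_n denote the general term. Form |a_n|^(1/n) and simplify:
|a_n|^(1/n) = 2/3
Take the limit as n -> infinity: L = 2/3.
Since L = 2/3 < 1, the root test implies convergence.

converges


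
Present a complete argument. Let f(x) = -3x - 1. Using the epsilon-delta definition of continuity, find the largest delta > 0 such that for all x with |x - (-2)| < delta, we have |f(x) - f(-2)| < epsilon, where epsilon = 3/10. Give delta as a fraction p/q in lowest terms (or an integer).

We compute f(-2) = -3*(-2) - 1 = 5.
|f(x) - f(-2)| = |-3x - 1 - (5)| = |-3(x - (-2))| = 3|x - (-2)|.
We need 3|x - (-2)| < 3/10, i.e. |x - (-2)| < 3/10 / 3 = 1/10.
So any delta <= 1/10 works. Conversely, if delta > 1/10, then x = -2 + 1/10 satisfies |x - (-2)| = 1/10 < delta but |f(x) - f(-2)| = 3 * 1/10 = 3/10, which is not < 3/10; so no larger delta works.
Hence the largest such delta is 1/10.

1/10


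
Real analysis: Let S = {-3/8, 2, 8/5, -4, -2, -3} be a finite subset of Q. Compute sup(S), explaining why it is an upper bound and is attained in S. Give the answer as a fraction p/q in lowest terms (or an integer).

S is finite, so sup(S) = max(S).
Sorted decreasing:
2, 8/5, -3/8, -2, -3, -4
The extremum is 2.
For every x in S, x <= 2. And 2 is in S, so it is attained.
Therefore sup(S) = 2.

2


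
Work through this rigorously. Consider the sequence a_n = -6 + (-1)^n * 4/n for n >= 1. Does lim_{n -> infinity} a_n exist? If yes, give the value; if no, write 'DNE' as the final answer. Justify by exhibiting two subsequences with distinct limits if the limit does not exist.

Examine the behaviour of a_n along subsequences.
Even-n subsequence a_{2k} = -6 + 4/(2k) -> -6. Odd-n subsequence a_{2k+1} = -6 - 4/(2k+1) -> -6. Both tend to -6, which suggests the limit is -6; verify directly.
|a_n - (-6)| = |(-1)^n * 4/n| = 4/n for every n >= 1.
Given epsilon > 0, choose a positive integer N > 4/epsilon. Then for all n >= N, |a_n - (-6)| = 4/n <= 4/N < epsilon.
So by the definition of the limit, lim a_n exists and equals -6.

-6


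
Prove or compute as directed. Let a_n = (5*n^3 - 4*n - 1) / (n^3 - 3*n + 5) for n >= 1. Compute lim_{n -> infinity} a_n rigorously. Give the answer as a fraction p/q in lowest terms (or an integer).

Divide numerator and denominator by n^3, the highest power:
numerator / n^3 = 5 - 4/n^2 - 1/n^3
denominator / n^3 = 1 - 3/n^2 + 5/n^3
As n -> infinity, all terms of the form c/n^k (k >= 1) tend to 0.
So numerator / n^3 -> 5 and denominator / n^3 -> 1.
Therefore lim a_n = 5.

5


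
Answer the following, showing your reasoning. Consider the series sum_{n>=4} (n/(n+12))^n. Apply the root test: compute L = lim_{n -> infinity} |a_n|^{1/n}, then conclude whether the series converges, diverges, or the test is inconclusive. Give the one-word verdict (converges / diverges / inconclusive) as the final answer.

Let a_n denote the general term. Form |a_n|^(1/n) and simplify:
|a_n|^(1/n) = n/(n + 12)
Take the limit as n -> infinity: L = 1.
Since L = 1, the root test is inconclusive. (In fact a_n = (n/(n+12))^n -> e^(-12) != 0, so the nth-term test shows divergence; but the root test itself gives no conclusion.)

inconclusive


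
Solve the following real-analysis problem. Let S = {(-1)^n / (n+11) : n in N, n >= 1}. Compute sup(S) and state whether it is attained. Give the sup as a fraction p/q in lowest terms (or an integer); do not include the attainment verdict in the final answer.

Analysis:
- Values: -1/12, 1/13, -1/14, 1/15, -1/16, ...
- Positive terms (even n): 1/(2+11), 1/(4+11), ... decreasing -> max = 1/13 (n=2).
- Negative terms (odd n): -1/(1+11), -1/(3+11), ... increasing -> min = -1/12 (n=1).
- So sup = 1/13 (attained at n=2); inf = -1/12 (attained at n=1).
Conclusion: sup(S) = 1/13, attained in S.

1/13


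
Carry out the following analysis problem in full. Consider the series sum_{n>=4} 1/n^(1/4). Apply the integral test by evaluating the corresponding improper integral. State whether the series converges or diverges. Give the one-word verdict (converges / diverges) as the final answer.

Let f(x) = x^(-1/4). Then f is positive, continuous, and decreasing on [4, infinity), so the integral test applies.
Compute the improper integral int_{4}^infinity f(x) dx:
  antiderivative F(x) = 4*x^(3/4)/3.
  As x -> infinity, F(x) -> infinity (since p = 1/4 < 1).
  So the integral diverges. By the integral test, the series diverges.

diverges


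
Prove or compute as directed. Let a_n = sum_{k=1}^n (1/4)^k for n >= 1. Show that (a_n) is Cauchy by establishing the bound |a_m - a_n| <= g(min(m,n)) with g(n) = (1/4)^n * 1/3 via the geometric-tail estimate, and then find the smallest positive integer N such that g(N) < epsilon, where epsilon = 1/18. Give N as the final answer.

For m > n >= 1: |a_m - a_n| = sum_{k=n+1}^m (1/4)^k < sum_{k=n+1}^infinity (1/4)^k = (1/4)^(n+1) / (1 - 1/4) = (1/4)^n * (1/4) * (4/3) = (1/4)^n * 1/3.
So g(n) = (1/4)^n / 3. Since g(n) -> 0, (a_n) is Cauchy.
Now solve g(N) < 1/18: (1/4)^N / 3 < 1/18 <=> 4^N > 1 / (3 * 1/18) = 6.
Check powers of 4: 4^1 = 4 <= 6, 4^2 = 16 > 6.
So the smallest such N is 2. Check: g(2) = 1/(3 * 16) = 1/48 < 1/18.

2


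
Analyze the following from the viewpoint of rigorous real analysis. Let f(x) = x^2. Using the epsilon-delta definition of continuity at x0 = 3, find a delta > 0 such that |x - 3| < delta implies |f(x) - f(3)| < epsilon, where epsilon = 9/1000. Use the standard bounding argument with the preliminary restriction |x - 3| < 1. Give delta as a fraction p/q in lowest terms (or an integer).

Factor: |x^2 - (3)^2| = |x - 3| * |x + 3|.
Impose |x - 3| < 1 first. Then |x + 3| = |(x - 3) + 2*(3)| <= |x - 3| + 2*|3| < 1 + 6 = 7.
So |x^2 - (3)^2| < delta * 7.
We need delta * 7 <= 9/1000, i.e. delta <= 9/1000/7 = 9/7000.
Since 9/7000 < 1, this is tighter than 1; take delta = 9/7000.
So delta = 9/7000 works.

9/7000


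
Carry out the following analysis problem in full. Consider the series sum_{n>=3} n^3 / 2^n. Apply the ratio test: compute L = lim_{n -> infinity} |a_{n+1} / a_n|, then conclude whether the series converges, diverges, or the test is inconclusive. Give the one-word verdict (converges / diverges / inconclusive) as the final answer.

Let a_n denote the general term. Form the ratio a_{n+1}/a_n and simplify:
a_{n+1}/a_n = (n + 1)^3/(2*n^3)
Take the limit as n -> infinity: L = 1/2.
Since L = 1/2 < 1, the ratio test implies the series converges.

converges


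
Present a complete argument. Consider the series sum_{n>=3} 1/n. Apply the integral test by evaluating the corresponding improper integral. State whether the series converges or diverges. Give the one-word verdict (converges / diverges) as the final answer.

Let f(x) = 1/x. Then f is positive, continuous, and decreasing on [3, infinity), so the integral test applies.
Compute the improper integral int_{3}^infinity f(x) dx:
  antiderivative F(x) = log(x).
  As x -> infinity, log(x) -> infinity.
  So int = infinity - log(3) = infinity. By the integral test, the series diverges.

diverges


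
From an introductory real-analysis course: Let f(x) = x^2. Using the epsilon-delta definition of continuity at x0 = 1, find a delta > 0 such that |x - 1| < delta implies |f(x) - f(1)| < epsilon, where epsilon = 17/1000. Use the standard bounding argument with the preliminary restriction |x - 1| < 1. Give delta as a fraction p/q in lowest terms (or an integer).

Factor: |x^2 - (1)^2| = |x - 1| * |x + 1|.
Impose |x - 1| < 1 first. Then |x + 1| = |(x - 1) + 2*(1)| <= |x - 1| + 2*|1| < 1 + 2 = 3.
So |x^2 - (1)^2| < delta * 3.
We need delta * 3 <= 17/1000, i.e. delta <= 17/1000/3 = 17/3000.
Since 17/3000 < 1, this is tighter than 1; take delta = 17/3000.
So delta = 17/3000 works.

17/3000


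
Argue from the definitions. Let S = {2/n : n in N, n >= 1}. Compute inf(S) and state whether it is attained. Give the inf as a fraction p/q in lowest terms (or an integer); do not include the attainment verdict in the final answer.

Analysis:
- Values: 2, 1, 2/3, 1/2, ... strictly decreasing.
- The maximum is 2 (n=1); sup = 2 (attained).
- The set is bounded below by 0; 2/n -> 0 so 0 is the greatest lower bound.
- 0 is not in the set, so inf = 0 is not attained.
Conclusion: inf(S) = 0, not attained in S.

0


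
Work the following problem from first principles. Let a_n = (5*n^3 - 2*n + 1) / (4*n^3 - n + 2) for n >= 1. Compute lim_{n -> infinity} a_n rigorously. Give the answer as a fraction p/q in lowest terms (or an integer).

Divide numerator and denominator by n^3, the highest power:
numerator / n^3 = 5 - 2/n^2 + n^(-3)
denominator / n^3 = 4 - 1/n^2 + 2/n^3
As n -> infinity, all terms of the form c/n^k (k >= 1) tend to 0.
So numerator / n^3 -> 5 and denominator / n^3 -> 4.
Therefore lim a_n = 5/4.

5/4


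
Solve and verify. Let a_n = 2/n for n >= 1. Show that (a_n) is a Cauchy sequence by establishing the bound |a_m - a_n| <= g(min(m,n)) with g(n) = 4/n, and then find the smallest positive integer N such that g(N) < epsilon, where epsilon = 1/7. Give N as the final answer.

For any m, n >= 1, by the triangle inequality:
|a_m - a_n| = |2/m - 2/n| <= 2*1/m + 2*1/n <= 4/min(m,n).
So g(n) = 4/n bounds the Cauchy difference. Since g(n) -> 0, (a_n) is Cauchy.
Now solve g(N) < 1/7: 4/N < 1/7 <=> N > 4 / (1/7) = 28.
The smallest integer strictly greater than 28 is N = 29.
Check: g(29) = 4/29 = 4/29 < 1/7; g(28) = 1/7 >= 1/7. So N = 29.

29


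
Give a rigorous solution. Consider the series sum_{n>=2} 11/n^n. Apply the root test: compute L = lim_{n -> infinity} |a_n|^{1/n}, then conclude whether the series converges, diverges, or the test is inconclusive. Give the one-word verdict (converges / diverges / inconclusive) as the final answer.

Let a_n denote the general term. Form |a_n|^(1/n) and simplify:
|a_n|^(1/n) = 11^(1/n)/n
Take the limit as n -> infinity: L = 0.
Since L = 0 < 1, the root test implies convergence.

converges


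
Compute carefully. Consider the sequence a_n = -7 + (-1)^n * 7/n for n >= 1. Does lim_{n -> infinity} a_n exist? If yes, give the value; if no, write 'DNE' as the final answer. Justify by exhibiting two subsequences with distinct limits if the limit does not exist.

Examine the behaviour of a_n along subsequences.
Even-n subsequence a_{2k} = -7 + 7/(2k) -> -7. Odd-n subsequence a_{2k+1} = -7 - 7/(2k+1) -> -7. Both tend to -7, which suggests the limit is -7; verify directly.
|a_n - (-7)| = |(-1)^n * 7/n| = 7/n for every n >= 1.
Given epsilon > 0, choose a positive integer N > 7/epsilon. Then for all n >= N, |a_n - (-7)| = 7/n <= 7/N < epsilon.
So by the definition of the limit, lim a_n exists and equals -7.

-7


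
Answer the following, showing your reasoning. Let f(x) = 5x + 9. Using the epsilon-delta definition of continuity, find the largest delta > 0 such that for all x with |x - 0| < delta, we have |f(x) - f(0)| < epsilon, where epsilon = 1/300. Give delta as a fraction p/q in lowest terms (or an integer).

We compute f(0) = 5*(0) + 9 = 9.
|f(x) - f(0)| = |5x + 9 - (9)| = |5(x - 0)| = 5|x - 0|.
We need 5|x - 0| < 1/300, i.e. |x - 0| < 1/300 / 5 = 1/1500.
So any delta <= 1/1500 works. Conversely, if delta > 1/1500, then x = 0 + 1/1500 satisfies |x - 0| = 1/1500 < delta but |f(x) - f(0)| = 5 * 1/1500 = 1/300, which is not < 1/300; so no larger delta works.
Hence the largest such delta is 1/1500.

1/1500


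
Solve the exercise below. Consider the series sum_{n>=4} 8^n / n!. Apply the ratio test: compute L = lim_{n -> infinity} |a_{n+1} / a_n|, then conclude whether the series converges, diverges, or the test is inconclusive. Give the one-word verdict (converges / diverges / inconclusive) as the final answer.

Let a_n denote the general term. Form the ratio a_{n+1}/a_n and simplify:
a_{n+1}/a_n = 8/(n + 1)
Take the limit as n -> infinity: L = 0.
Since L = 0 < 1, the ratio test implies the series converges.

converges


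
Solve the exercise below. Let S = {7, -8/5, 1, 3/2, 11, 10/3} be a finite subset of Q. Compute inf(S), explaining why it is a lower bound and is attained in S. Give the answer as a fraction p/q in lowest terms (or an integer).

S is finite, so inf(S) = min(S).
Sorted increasing:
-8/5, 1, 3/2, 10/3, 7, 11
The extremum is -8/5.
For every x in S, x >= -8/5. And -8/5 is in S, so it is attained.
Therefore inf(S) = -8/5.

-8/5


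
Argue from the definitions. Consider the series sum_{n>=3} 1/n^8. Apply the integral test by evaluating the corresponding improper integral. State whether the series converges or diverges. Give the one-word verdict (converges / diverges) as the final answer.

Let f(x) = x^(-8). Then f is positive, continuous, and decreasing on [3, infinity), so the integral test applies.
Compute the improper integral int_{3}^infinity f(x) dx:
  antiderivative F(x) = -1/(7*x^7).
  As x -> infinity, F(x) -> 0 (since p = 8 > 1).
  So int = F(infinity) - F(3) = 0 - (-1/15309) = 1/15309.
  Finite, so by the integral test, the series converges.

converges


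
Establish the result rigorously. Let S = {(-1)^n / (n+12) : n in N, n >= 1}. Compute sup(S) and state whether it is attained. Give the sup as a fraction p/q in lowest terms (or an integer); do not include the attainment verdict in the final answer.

Analysis:
- Values: -1/13, 1/14, -1/15, 1/16, -1/17, ...
- Positive terms (even n): 1/(2+12), 1/(4+12), ... decreasing -> max = 1/14 (n=2).
- Negative terms (odd n): -1/(1+12), -1/(3+12), ... increasing -> min = -1/13 (n=1).
- So sup = 1/14 (attained at n=2); inf = -1/13 (attained at n=1).
Conclusion: sup(S) = 1/14, attained in S.

1/14


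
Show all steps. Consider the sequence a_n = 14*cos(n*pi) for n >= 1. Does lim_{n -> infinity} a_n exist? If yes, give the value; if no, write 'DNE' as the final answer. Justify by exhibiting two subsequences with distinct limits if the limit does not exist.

Examine the behaviour of a_n along subsequences.
cos(n*pi) = (-1)^n, so a_n = 14*(-1)^n. a_{2k} = 14 -> 14. a_{2k+1} = -14 -> -14.
Since these two subsequential limits are 14 and -14, distinct, the full sequence cannot converge (a convergent sequence has all subsequences tending to the same limit). So lim a_n does not exist.

DNE


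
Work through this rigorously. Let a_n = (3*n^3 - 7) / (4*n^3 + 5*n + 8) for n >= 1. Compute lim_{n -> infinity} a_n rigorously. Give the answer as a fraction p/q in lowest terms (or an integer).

Divide numerator and denominator by n^3, the highest power:
numerator / n^3 = 3 - 7/n^3
denominator / n^3 = 4 + 5/n^2 + 8/n^3
As n -> infinity, all terms of the form c/n^k (k >= 1) tend to 0.
So numerator / n^3 -> 3 and denominator / n^3 -> 4.
Therefore lim a_n = 3/4.

3/4
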